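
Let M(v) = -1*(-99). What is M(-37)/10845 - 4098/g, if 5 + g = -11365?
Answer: 168772/456695 ≈ 0.36955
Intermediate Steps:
g = -11370 (g = -5 - 11365 = -11370)
M(v) = 99
M(-37)/10845 - 4098/g = 99/10845 - 4098/(-11370) = 99*(1/10845) - 4098*(-1/11370) = 11/1205 + 683/1895 = 168772/456695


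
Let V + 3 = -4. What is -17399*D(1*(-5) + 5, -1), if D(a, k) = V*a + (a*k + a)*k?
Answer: 0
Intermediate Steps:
V = -7 (V = -3 - 4 = -7)
D(a, k) = -7*a + k*(a + a*k) (D(a, k) = -7*a + (a*k + a)*k = -7*a + (a + a*k)*k = -7*a + k*(a + a*k))
-17399*D(1*(-5) + 5, -1) = -17399*(1*(-5) + 5)*(-7 - 1 + (-1)**2) = -17399*(-5 + 5)*(-7 - 1 + 1) = -0*(-7) = -17399*0 = 0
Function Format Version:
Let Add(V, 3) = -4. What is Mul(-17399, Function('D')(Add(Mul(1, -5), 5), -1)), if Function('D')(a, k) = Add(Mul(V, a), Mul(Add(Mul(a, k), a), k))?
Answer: 0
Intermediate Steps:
V = -7 (V = Add(-3, -4) = -7)
Function('D')(a, k) = Add(Mul(-7, a), Mul(k, Add(a, Mul(a, k)))) (Function('D')(a, k) = Add(Mul(-7, a), Mul(Add(Mul(a, k), a), k)) = Add(Mul(-7, a), Mul(Add(a, Mul(a, k)), k)) = Add(Mul(-7, a), Mul(k, Add(a, Mul(a, k)))))
Mul(-17399, Function('D')(Add(Mul(1, -5), 5), -1)) = Mul(-17399, Mul(Add(Mul(1, -5), 5), Add(-7, -1, Pow(-1, 2)))) = Mul(-17399, Mul(Add(-5, 5), Add(-7, -1, 1))) = Mul(-17399, Mul(0, -7)) = Mul(-17399, 0) = 0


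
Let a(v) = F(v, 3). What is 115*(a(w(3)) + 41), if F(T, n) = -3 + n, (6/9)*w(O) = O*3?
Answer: 4715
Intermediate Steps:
w(O) = 9*O/2 (w(O) = 3*(O*3)/2 = 3*(3*O)/2 = 9*O/2)
a(v) = 0 (a(v) = -3 + 3 = 0)
115*(a(w(3)) + 41) = 115*(0 + 41) = 115*41 = 4715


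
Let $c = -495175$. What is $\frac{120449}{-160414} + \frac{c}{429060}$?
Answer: $- \frac{13111285039}{6882723084} \approx -1.905$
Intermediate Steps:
$\frac{120449}{-160414} + \frac{c}{429060} = \frac{120449}{-160414} - \frac{495175}{429060} = 120449 \left(- \frac{1}{160414}\right) - \frac{99035}{85812} = - \frac{120449}{160414} - \frac{99035}{85812} = - \frac{13111285039}{6882723084}$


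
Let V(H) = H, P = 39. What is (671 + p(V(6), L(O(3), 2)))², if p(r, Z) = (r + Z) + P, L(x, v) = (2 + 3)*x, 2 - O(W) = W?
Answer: 505521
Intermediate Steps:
O(W) = 2 - W
L(x, v) = 5*x
p(r, Z) = 39 + Z + r (p(r, Z) = (r + Z) + 39 = (Z + r) + 39 = 39 + Z + r)
(671 + p(V(6), L(O(3), 2)))² = (671 + (39 + 5*(2 - 1*3) + 6))² = (671 + (39 + 5*(2 - 3) + 6))² = (671 + (39 + 5*(-1) + 6))² = (671 + (39 - 5 + 6))² = (671 + 40)² = 711² = 505521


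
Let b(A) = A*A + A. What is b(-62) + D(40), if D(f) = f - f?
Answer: 3782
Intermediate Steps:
D(f) = 0
b(A) = A + A² (b(A) = A² + A = A + A²)
b(-62) + D(40) = -62*(1 - 62) + 0 = -62*(-61) + 0 = 3782 + 0 = 3782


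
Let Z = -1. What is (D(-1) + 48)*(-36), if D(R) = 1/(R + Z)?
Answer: -1710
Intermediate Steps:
D(R) = 1/(-1 + R) (D(R) = 1/(R - 1) = 1/(-1 + R))
(D(-1) + 48)*(-36) = (1/(-1 - 1) + 48)*(-36) = (1/(-2) + 48)*(-36) = (-1/2 + 48)*(-36) = (95/2)*(-36) = -1710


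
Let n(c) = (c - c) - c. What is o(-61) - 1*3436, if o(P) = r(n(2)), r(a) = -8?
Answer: -3444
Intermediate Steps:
n(c) = -c (n(c) = 0 - c = -c)
o(P) = -8
o(-61) - 1*3436 = -8 - 1*3436 = -8 - 3436 = -3444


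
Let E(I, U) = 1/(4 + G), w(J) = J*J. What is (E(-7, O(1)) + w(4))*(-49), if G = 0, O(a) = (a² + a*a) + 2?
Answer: -3185/4 ≈ -796.25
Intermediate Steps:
w(J) = J²
O(a) = 2 + 2*a² (O(a) = (a² + a²) + 2 = 2*a² + 2 = 2 + 2*a²)
E(I, U) = ¼ (E(I, U) = 1/(4 + 0) = 1/4 = ¼)
(E(-7, O(1)) + w(4))*(-49) = (¼ + 4²)*(-49) = (¼ + 16)*(-49) = (65/4)*(-49) = -3185/4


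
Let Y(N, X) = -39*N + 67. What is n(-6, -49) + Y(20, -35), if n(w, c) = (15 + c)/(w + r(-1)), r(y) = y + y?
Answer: -2835/4 ≈ -708.75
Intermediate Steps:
Y(N, X) = 67 - 39*N
r(y) = 2*y
n(w, c) = (15 + c)/(-2 + w) (n(w, c) = (15 + c)/(w + 2*(-1)) = (15 + c)/(w - 2) = (15 + c)/(-2 + w))
n(-6, -49) + Y(20, -35) = (15 - 49)/(-2 - 6) + (67 - 39*20) = -34/(-8) + (67 - 780) = -⅛*(-34) - 713 = 17/4 - 713 = -2835/4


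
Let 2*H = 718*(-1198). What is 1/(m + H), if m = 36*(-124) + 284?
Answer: -1/434262 ≈ -2.3028e-6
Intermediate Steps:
H = -430082 (H = (718*(-1198))/2 = (½)*(-860164) = -430082)
m = -4180 (m = -4464 + 284 = -4180)
1/(m + H) = 1/(-4180 - 430082) = 1/(-434262) = -1/434262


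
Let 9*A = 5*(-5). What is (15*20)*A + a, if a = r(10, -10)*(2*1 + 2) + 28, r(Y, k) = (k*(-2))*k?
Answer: -4816/3 ≈ -1605.3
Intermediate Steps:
A = -25/9 (A = (5*(-5))/9 = (⅑)*(-25) = -25/9 ≈ -2.7778)
r(Y, k) = -2*k² (r(Y, k) = (-2*k)*k = -2*k²)
a = -772 (a = (-2*(-10)²)*(2*1 + 2) + 28 = (-2*100)*(2 + 2) + 28 = -200*4 + 28 = -800 + 28 = -772)
(15*20)*A + a = (15*20)*(-25/9) - 772 = 300*(-25/9) - 772 = -2500/3 - 772 = -4816/3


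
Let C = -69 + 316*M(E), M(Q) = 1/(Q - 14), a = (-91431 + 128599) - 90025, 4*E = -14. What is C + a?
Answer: -1853042/35 ≈ -52944.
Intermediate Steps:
E = -7/2 (E = (¼)*(-14) = -7/2 ≈ -3.5000)
a = -52857 (a = 37168 - 90025 = -52857)
M(Q) = 1/(-14 + Q)
C = -3047/35 (C = -69 + 316/(-14 - 7/2) = -69 + 316/(-35/2) = -69 + 316*(-2/35) = -69 - 632/35 = -3047/35 ≈ -87.057)
C + a = -3047/35 - 52857 = -1853042/35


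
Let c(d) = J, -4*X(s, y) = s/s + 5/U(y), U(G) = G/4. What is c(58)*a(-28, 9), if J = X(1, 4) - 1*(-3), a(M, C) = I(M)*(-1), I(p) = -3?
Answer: 9/2 ≈ 4.5000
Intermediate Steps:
U(G) = G/4 (U(G) = G*(1/4) = G/4)
X(s, y) = -1/4 - 5/y (X(s, y) = -(s/s + 5/((y/4)))/4 = -(1 + 5*(4/y))/4 = -(1 + 20/y)/4 = -1/4 - 5/y)
a(M, C) = 3 (a(M, C) = -3*(-1) = 3)
J = 3/2 (J = (1/4)*(-20 - 1*4)/4 - 1*(-3) = (1/4)*(1/4)*(-20 - 4) + 3 = (1/4)*(1/4)*(-24) + 3 = -3/2 + 3 = 3/2 ≈ 1.5000)
c(d) = 3/2
c(58)*a(-28, 9) = (3/2)*3 = 9/2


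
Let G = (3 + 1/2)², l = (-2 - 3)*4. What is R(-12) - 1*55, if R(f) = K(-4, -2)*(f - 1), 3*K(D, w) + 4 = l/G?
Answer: -1499/49 ≈ -30.592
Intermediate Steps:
l = -20 (l = -5*4 = -20)
G = 49/4 (G = (3 + 1*(½))² = (3 + ½)² = (7/2)² = 49/4 ≈ 12.250)
K(D, w) = -92/49 (K(D, w) = -4/3 + (-20/49/4)/3 = -4/3 + (-20*4/49)/3 = -4/3 + (⅓)*(-80/49) = -4/3 - 80/147 = -92/49)
R(f) = 92/49 - 92*f/49 (R(f) = -92*(f - 1)/49 = -92*(-1 + f)/49 = 92/49 - 92*f/49)
R(-12) - 1*55 = (92/49 - 92/49*(-12)) - 1*55 = (92/49 + 1104/49) - 55 = 1196/49 - 55 = -1499/49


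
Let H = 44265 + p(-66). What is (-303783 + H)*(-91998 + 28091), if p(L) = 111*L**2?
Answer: -14315040186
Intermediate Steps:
H = 527781 (H = 44265 + 111*(-66)**2 = 44265 + 111*4356 = 44265 + 483516 = 527781)
(-303783 + H)*(-91998 + 28091) = (-303783 + 527781)*(-91998 + 28091) = 223998*(-63907) = -14315040186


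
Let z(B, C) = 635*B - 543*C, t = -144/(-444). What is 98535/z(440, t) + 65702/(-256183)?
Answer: 255204679117/2646699328972 ≈ 0.096424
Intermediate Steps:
t = 12/37 (t = -144*(-1/444) = 12/37 ≈ 0.32432)
z(B, C) = -543*C + 635*B
98535/z(440, t) + 65702/(-256183) = 98535/(-543*12/37 + 635*440) + 65702/(-256183) = 98535/(-6516/37 + 279400) + 65702*(-1/256183) = 98535/(10331284/37) - 65702/256183 = 98535*(37/10331284) - 65702/256183 = 3645795/10331284 - 65702/256183 = 255204679117/2646699328972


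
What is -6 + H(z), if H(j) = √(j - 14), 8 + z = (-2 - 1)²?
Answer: -6 + I*√13 ≈ -6.0 + 3.6056*I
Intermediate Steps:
z = 1 (z = -8 + (-2 - 1)² = -8 + (-3)² = -8 + 9 = 1)
H(j) = √(-14 + j)
-6 + H(z) = -6 + √(-14 + 1) = -6 + √(-13) = -6 + I*√13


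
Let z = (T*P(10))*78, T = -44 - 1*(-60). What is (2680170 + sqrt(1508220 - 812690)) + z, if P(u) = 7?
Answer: 2688906 + sqrt(695530) ≈ 2.6897e+6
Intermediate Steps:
T = 16 (T = -44 + 60 = 16)
z = 8736 (z = (16*7)*78 = 112*78 = 8736)
(2680170 + sqrt(1508220 - 812690)) + z = (2680170 + sqrt(1508220 - 812690)) + 8736 = (2680170 + sqrt(695530)) + 8736 = 2688906 + sqrt(695530)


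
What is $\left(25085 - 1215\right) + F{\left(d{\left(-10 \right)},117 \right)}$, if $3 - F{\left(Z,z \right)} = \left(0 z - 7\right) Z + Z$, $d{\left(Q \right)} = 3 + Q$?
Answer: $23831$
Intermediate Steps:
$F{\left(Z,z \right)} = 3 + 6 Z$ ($F{\left(Z,z \right)} = 3 - \left(\left(0 z - 7\right) Z + Z\right) = 3 - \left(\left(0 - 7\right) Z + Z\right) = 3 - \left(- 7 Z + Z\right) = 3 - - 6 Z = 3 + 6 Z$)
$\left(25085 - 1215\right) + F{\left(d{\left(-10 \right)},117 \right)} = \left(25085 - 1215\right) + \left(3 + 6 \left(3 - 10\right)\right) = \left(25085 - 1215\right) + \left(3 + 6 \left(-7\right)\right) = 23870 + \left(3 - 42\right) = 23870 - 39 = 23831$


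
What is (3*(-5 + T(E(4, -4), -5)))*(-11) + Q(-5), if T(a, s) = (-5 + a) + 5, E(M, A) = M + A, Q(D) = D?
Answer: 160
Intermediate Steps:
E(M, A) = A + M
T(a, s) = a
(3*(-5 + T(E(4, -4), -5)))*(-11) + Q(-5) = (3*(-5 + (-4 + 4)))*(-11) - 5 = (3*(-5 + 0))*(-11) - 5 = (3*(-5))*(-11) - 5 = -15*(-11) - 5 = 165 - 5 = 160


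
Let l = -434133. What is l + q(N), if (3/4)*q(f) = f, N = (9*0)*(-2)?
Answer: -434133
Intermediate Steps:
N = 0 (N = 0*(-2) = 0)
q(f) = 4*f/3
l + q(N) = -434133 + (4/3)*0 = -434133 + 0 = -434133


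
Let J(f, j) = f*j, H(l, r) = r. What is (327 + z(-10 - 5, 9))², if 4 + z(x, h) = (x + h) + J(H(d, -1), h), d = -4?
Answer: 94864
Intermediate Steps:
z(x, h) = -4 + x (z(x, h) = -4 + ((x + h) - h) = -4 + ((h + x) - h) = -4 + x)
(327 + z(-10 - 5, 9))² = (327 + (-4 + (-10 - 5)))² = (327 + (-4 - 15))² = (327 - 19)² = 308² = 94864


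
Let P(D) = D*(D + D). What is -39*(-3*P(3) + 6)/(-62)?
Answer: -936/31 ≈ -30.194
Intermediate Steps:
P(D) = 2*D² (P(D) = D*(2*D) = 2*D²)
-39*(-3*P(3) + 6)/(-62) = -39*(-6*3² + 6)/(-62) = -39*(-6*9 + 6)*(-1)/62 = -39*(-3*18 + 6)*(-1)/62 = -39*(-54 + 6)*(-1)/62 = -(-1872)*(-1)/62 = -39*24/31 = -936/31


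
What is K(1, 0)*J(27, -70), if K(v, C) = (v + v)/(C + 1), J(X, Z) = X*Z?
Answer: -3780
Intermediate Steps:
K(v, C) = 2*v/(1 + C) (K(v, C) = (2*v)/(1 + C) = 2*v/(1 + C))
K(1, 0)*J(27, -70) = (2*1/(1 + 0))*(27*(-70)) = (2*1/1)*(-1890) = (2*1*1)*(-1890) = 2*(-1890) = -3780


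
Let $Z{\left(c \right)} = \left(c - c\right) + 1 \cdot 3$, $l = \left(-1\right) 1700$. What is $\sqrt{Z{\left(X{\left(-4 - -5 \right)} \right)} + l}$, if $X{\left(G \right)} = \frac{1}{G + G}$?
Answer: $i \sqrt{1697} \approx 41.195 i$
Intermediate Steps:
$l = -1700$
$X{\left(G \right)} = \frac{1}{2 G}$
$Z{\left(c \right)} = 3$ ($Z{\left(c \right)} = 0 + 3 = 3$)
$\sqrt{Z{\left(X{\left(-4 - -5 \right)} \right)} + l} = \sqrt{3 - 1700} = \sqrt{-1697} = i \sqrt{1697}$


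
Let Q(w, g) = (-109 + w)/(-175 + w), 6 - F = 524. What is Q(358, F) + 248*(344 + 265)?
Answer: 9213035/61 ≈ 1.5103e+5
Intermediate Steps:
F = -518 (F = 6 - 1*524 = 6 - 524 = -518)
Q(w, g) = (-109 + w)/(-175 + w)
Q(358, F) + 248*(344 + 265) = (-109 + 358)/(-175 + 358) + 248*(344 + 265) = 249/183 + 248*609 = (1/183)*249 + 151032 = 83/61 + 151032 = 9213035/61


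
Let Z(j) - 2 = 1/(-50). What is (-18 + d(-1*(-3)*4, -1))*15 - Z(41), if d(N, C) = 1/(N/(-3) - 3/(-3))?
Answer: -13849/50 ≈ -276.98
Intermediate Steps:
d(N, C) = 1/(1 - N/3) (d(N, C) = 1/(N*(-1/3) - 3*(-1/3)) = 1/(-N/3 + 1) = 1/(1 - N/3))
Z(j) = 99/50 (Z(j) = 2 + 1/(-50) = 2 - 1/50 = 99/50)
(-18 + d(-1*(-3)*4, -1))*15 - Z(41) = (-18 - 3/(-3 - 1*(-3)*4))*15 - 1*99/50 = (-18 - 3/(-3 + 3*4))*15 - 99/50 = (-18 - 3/(-3 + 12))*15 - 99/50 = (-18 - 3/9)*15 - 99/50 = (-18 - 3*1/9)*15 - 99/50 = (-18 - 1/3)*15 - 99/50 = -55/3*15 - 99/50 = -275 - 99/50 = -13849/50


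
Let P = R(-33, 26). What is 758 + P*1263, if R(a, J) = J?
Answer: 33596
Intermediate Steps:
P = 26
758 + P*1263 = 758 + 26*1263 = 758 + 32838 = 33596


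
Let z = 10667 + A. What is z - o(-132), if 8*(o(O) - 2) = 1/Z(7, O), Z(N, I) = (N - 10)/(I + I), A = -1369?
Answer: 9285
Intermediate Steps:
Z(N, I) = (-10 + N)/(2*I) (Z(N, I) = (-10 + N)/((2*I)) = (-10 + N)*(1/(2*I)) = (-10 + N)/(2*I))
o(O) = 2 - O/12 (o(O) = 2 + 1/(8*(((-10 + 7)/(2*O)))) = 2 + 1/(8*(((1/2)*(-3)/O))) = 2 + 1/(8*((-3/(2*O)))) = 2 + (-2*O/3)/8 = 2 - O/12)
z = 9298 (z = 10667 - 1369 = 9298)
z - o(-132) = 9298 - (2 - 1/12*(-132)) = 9298 - (2 + 11) = 9298 - 1*13 = 9298 - 13 = 9285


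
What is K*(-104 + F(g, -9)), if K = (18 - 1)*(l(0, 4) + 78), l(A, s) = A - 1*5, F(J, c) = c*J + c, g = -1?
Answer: -129064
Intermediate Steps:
F(J, c) = c + J*c (F(J, c) = J*c + c = c + J*c)
l(A, s) = -5 + A (l(A, s) = A - 5 = -5 + A)
K = 1241 (K = (18 - 1)*((-5 + 0) + 78) = 17*(-5 + 78) = 17*73 = 1241)
K*(-104 + F(g, -9)) = 1241*(-104 - 9*(1 - 1)) = 1241*(-104 - 9*0) = 1241*(-104 + 0) = 1241*(-104) = -129064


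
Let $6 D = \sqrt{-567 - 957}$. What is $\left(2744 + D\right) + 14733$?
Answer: $17477 + \frac{i \sqrt{381}}{3} \approx 17477.0 + 6.5064 i$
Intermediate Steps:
$D = \frac{i \sqrt{381}}{3}$ ($D = \frac{\sqrt{-567 - 957}}{6} = \frac{\sqrt{-1524}}{6} = \frac{2 i \sqrt{381}}{6} = \frac{i \sqrt{381}}{3} \approx 6.5064 i$)
$\left(2744 + D\right) + 14733 = \left(2744 + \frac{i \sqrt{381}}{3}\right) + 14733 = 17477 + \frac{i \sqrt{381}}{3}$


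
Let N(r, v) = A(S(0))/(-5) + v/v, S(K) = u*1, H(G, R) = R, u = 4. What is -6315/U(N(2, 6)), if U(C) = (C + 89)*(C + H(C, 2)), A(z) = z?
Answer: -157875/4906 ≈ -32.180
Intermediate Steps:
S(K) = 4 (S(K) = 4*1 = 4)
N(r, v) = 1/5 (N(r, v) = 4/(-5) + v/v = 4*(-1/5) + 1 = -4/5 + 1 = 1/5)
U(C) = (2 + C)*(89 + C) (U(C) = (C + 89)*(C + 2) = (89 + C)*(2 + C) = (2 + C)*(89 + C))
-6315/U(N(2, 6)) = -6315/(178 + (1/5)**2 + 91*(1/5)) = -6315/(178 + 1/25 + 91/5) = -6315/4906/25 = -6315*25/4906 = -157875/4906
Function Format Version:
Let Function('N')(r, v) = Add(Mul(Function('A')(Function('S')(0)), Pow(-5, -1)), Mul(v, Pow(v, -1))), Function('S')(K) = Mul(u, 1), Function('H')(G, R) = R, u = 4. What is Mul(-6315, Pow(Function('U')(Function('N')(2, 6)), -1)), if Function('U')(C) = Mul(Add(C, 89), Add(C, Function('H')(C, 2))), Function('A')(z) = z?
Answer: Rational(-157875, 4906) ≈ -32.180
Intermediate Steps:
Function('S')(K) = 4 (Function('S')(K) = Mul(4, 1) = 4)
Function('N')(r, v) = Rational(1, 5) (Function('N')(r, v) = Add(Mul(4, Pow(-5, -1)), Mul(v, Pow(v, -1))) = Add(Mul(4, Rational(-1, 5)), 1) = Add(Rational(-4, 5), 1) = Rational(1, 5))
Function('U')(C) = Mul(Add(2, C), Add(89, C)) (Function('U')(C) = Mul(Add(C, 89), Add(C, 2)) = Mul(Add(89, C), Add(2, C)) = Mul(Add(2, C), Add(89, C)))
Mul(-6315, Pow(Function('U')(Function('N')(2, 6)), -1)) = Mul(-6315, Pow(Add(178, Pow(Rational(1, 5), 2), Mul(91, Rational(1, 5))), -1)) = Mul(-6315, Pow(Add(178, Rational(1, 25), Rational(91, 5)), -1)) = Mul(-6315, Pow(Rational(4906, 25), -1)) = Mul(-6315, Rational(25, 4906)) = Rational(-157875, 4906)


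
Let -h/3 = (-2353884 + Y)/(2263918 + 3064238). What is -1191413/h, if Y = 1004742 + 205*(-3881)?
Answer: -2116011441476/2144747 ≈ -9.8660e+5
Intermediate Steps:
Y = 209137 (Y = 1004742 - 795605 = 209137)
h = 2144747/1776052 (h = -3*(-2353884 + 209137)/(2263918 + 3064238) = -(-6434241)/5328156 = -3*(-2144747/5328156) = 2144747/1776052 ≈ 1.2076)
-1191413/h = -1191413/2144747/1776052 = -1191413*1776052/2144747 = -2116011441476/2144747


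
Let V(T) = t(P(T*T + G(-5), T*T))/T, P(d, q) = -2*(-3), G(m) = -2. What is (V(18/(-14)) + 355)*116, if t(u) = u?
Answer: 121916/3 ≈ 40639.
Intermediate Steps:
P(d, q) = 6
V(T) = 6/T
(V(18/(-14)) + 355)*116 = (6/((18/(-14))) + 355)*116 = (6/((18*(-1/14))) + 355)*116 = (6/(-9/7) + 355)*116 = (6*(-7/9) + 355)*116 = (-14/3 + 355)*116 = (1051/3)*116 = 121916/3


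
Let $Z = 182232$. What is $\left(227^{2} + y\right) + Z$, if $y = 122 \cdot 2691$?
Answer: $562063$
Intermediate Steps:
$y = 328302$
$\left(227^{2} + y\right) + Z = \left(227^{2} + 328302\right) + 182232 = \left(51529 + 328302\right) + 182232 = 379831 + 182232 = 562063$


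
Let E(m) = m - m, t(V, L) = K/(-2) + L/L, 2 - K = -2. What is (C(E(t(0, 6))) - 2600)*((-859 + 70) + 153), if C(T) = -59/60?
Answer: 8271127/5 ≈ 1.6542e+6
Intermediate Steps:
K = 4 (K = 2 - 1*(-2) = 2 + 2 = 4)
t(V, L) = -1 (t(V, L) = 4/(-2) + L/L = 4*(-½) + 1 = -2 + 1 = -1)
E(m) = 0
C(T) = -59/60 (C(T) = -59*1/60 = -59/60)
(C(E(t(0, 6))) - 2600)*((-859 + 70) + 153) = (-59/60 - 2600)*((-859 + 70) + 153) = -156059*(-789 + 153)/60 = -156059/60*(-636) = 8271127/5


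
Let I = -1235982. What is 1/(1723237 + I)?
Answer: 1/487255 ≈ 2.0523e-6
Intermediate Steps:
1/(1723237 + I) = 1/(1723237 - 1235982) = 1/487255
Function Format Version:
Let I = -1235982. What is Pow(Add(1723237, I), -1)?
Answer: Rational(1, 487255) ≈ 2.0523e-6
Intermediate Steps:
Pow(Add(1723237, I), -1) = Pow(Add(1723237, -1235982), -1) = Pow(487255, -1) = Rational(1, 487255)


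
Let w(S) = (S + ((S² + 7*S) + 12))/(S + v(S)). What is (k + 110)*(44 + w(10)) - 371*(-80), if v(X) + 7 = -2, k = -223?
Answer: 3012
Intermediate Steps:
v(X) = -9 (v(X) = -7 - 2 = -9)
w(S) = (12 + S² + 8*S)/(-9 + S) (w(S) = (S + ((S² + 7*S) + 12))/(S - 9) = (S + (12 + S² + 7*S))/(-9 + S) = (12 + S² + 8*S)/(-9 + S))
(k + 110)*(44 + w(10)) - 371*(-80) = (-223 + 110)*(44 + (12 + 10² + 8*10)/(-9 + 10)) - 371*(-80) = -113*(44 + (12 + 100 + 80)/1) + 29680 = -113*(44 + 1*192) + 29680 = -113*(44 + 192) + 29680 = -113*236 + 29680 = -26668 + 29680 = 3012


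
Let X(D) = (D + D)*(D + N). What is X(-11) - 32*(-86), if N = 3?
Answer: 2928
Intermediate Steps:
X(D) = 2*D*(3 + D) (X(D) = (D + D)*(D + 3) = (2*D)*(3 + D) = 2*D*(3 + D))
X(-11) - 32*(-86) = 2*(-11)*(3 - 11) - 32*(-86) = 2*(-11)*(-8) + 2752 = 176 + 2752 = 2928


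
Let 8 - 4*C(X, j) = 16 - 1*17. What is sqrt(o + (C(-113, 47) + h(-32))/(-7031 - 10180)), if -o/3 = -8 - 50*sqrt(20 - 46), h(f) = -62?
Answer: sqrt(28441091445 + 177731112600*I*sqrt(26))/34422 ≈ 19.865 + 19.251*I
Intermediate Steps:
C(X, j) = 9/4 (C(X, j) = 2 - (16 - 1*17)/4 = 2 - (16 - 17)/4 = 2 - 1/4*(-1) = 2 + 1/4 = 9/4)
o = 24 + 150*I*sqrt(26) (o = -3*(-8 - 50*sqrt(20 - 46)) = -3*(-8 - 50*I*sqrt(26)) = 24 + 150*I*sqrt(26) ≈ 24.0 + 764.85*I)
sqrt(o + (C(-113, 47) + h(-32))/(-7031 - 10180)) = sqrt((24 + 150*I*sqrt(26)) + (9/4 - 62)/(-7031 - 10180)) = sqrt((24 + 150*I*sqrt(26)) - 239/4/(-17211)) = sqrt((24 + 150*I*sqrt(26)) - 239/4*(-1/17211)) = sqrt((24 + 150*I*sqrt(26)) + 239/68844) = sqrt(1652495/68844 + 150*I*sqrt(26))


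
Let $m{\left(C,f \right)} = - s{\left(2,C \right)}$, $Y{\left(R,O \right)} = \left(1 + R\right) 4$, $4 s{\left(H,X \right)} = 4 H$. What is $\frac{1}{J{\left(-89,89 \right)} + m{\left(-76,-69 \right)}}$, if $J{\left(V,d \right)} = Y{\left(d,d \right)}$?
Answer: $\frac{1}{358} \approx 0.0027933$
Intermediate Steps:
$s{\left(H,X \right)} = H$ ($s{\left(H,X \right)} = \frac{4 H}{4} = H$)
$Y{\left(R,O \right)} = 4 + 4 R$
$J{\left(V,d \right)} = 4 + 4 d$
$m{\left(C,f \right)} = -2$ ($m{\left(C,f \right)} = \left(-1\right) 2 = -2$)
$\frac{1}{J{\left(-89,89 \right)} + m{\left(-76,-69 \right)}} = \frac{1}{\left(4 + 4 \cdot 89\right) - 2} = \frac{1}{\left(4 + 356\right) - 2} = \frac{1}{360 - 2} = \frac{1}{358}$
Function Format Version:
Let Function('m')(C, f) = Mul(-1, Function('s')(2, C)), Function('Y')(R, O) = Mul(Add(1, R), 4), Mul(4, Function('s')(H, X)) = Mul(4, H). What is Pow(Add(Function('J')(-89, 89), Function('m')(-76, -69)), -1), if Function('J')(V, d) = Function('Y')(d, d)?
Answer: Rational(1, 358) ≈ 0.0027933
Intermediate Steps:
Function('s')(H, X) = H (Function('s')(H, X) = Mul(Rational(1, 4), Mul(4, H)) = H)
Function('Y')(R, O) = Add(4, Mul(4, R))
Function('J')(V, d) = Add(4, Mul(4, d))
Function('m')(C, f) = -2 (Function('m')(C, f) = Mul(-1, 2) = -2)
Pow(Add(Function('J')(-89, 89), Function('m')(-76, -69)), -1) = Pow(Add(Add(4, Mul(4, 89)), -2), -1) = Pow(Add(Add(4, 356), -2), -1) = Pow(Add(360, -2), -1) = Pow(358, -1) = Rational(1, 358)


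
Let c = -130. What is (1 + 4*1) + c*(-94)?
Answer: 12225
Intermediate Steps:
(1 + 4*1) + c*(-94) = (1 + 4*1) - 130*(-94) = (1 + 4) + 12220 = 5 + 12220 = 12225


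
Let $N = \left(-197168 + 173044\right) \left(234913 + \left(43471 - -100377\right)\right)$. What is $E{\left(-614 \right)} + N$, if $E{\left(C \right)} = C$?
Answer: $-9137230978$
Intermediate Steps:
$N = -9137230364$ ($N = - 24124 \left(234913 + \left(43471 + 100377\right)\right) = - 24124 \left(234913 + 143848\right) = \left(-24124\right) 378761 = -9137230364$)
$E{\left(-614 \right)} + N = -614 - 9137230364 = -9137230978$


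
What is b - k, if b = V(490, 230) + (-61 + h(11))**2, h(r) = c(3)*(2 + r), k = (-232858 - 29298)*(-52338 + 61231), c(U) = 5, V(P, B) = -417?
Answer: 2331352907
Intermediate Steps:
k = -2331353308 (k = -262156*8893 = -2331353308)
h(r) = 10 + 5*r (h(r) = 5*(2 + r) = 10 + 5*r)
b = -401 (b = -417 + (-61 + (10 + 5*11))**2 = -417 + (-61 + (10 + 55))**2 = -417 + (-61 + 65)**2 = -417 + 4**2 = -417 + 16 = -401)
b - k = -401 - 1*(-2331353308) = -401 + 2331353308 = 2331352907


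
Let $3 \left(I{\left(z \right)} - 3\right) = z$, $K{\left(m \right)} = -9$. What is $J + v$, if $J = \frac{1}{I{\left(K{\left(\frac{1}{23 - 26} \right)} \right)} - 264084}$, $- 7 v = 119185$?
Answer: $- \frac{31474851547}{1848588} \approx -17026.0$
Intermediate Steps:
$I{\left(z \right)} = 3 + \frac{z}{3}$
$v = - \frac{119185}{7}$ ($v = \left(- \frac{1}{7}\right) 119185 = - \frac{119185}{7} \approx -17026.0$)
$J = - \frac{1}{264084}$ ($J = \frac{1}{\left(3 + \frac{1}{3} \left(-9\right)\right) - 264084} = \frac{1}{\left(3 - 3\right) - 264084} = \frac{1}{0 - 264084} = \frac{1}{-264084} = - \frac{1}{264084} \approx -3.7867 \cdot 10^{-6}$)
$J + v = - \frac{1}{264084} - \frac{119185}{7} = - \frac{31474851547}{1848588}$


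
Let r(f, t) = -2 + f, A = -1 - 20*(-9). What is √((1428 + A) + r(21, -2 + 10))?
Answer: √1626 ≈ 40.324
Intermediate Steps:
A = 179 (A = -1 + 180 = 179)
√((1428 + A) + r(21, -2 + 10)) = √((1428 + 179) + (-2 + 21)) = √(1607 + 19) = √1626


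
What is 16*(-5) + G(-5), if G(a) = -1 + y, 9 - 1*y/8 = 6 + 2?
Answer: -73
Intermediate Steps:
y = 8 (y = 72 - 8*(6 + 2) = 72 - 8*8 = 72 - 64 = 8)
G(a) = 7 (G(a) = -1 + 8 = 7)
16*(-5) + G(-5) = 16*(-5) + 7 = -80 + 7 = -73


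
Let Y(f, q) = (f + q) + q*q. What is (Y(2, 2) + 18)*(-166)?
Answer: -4316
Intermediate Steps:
Y(f, q) = f + q + q**2 (Y(f, q) = (f + q) + q**2 = f + q + q**2)
(Y(2, 2) + 18)*(-166) = ((2 + 2 + 2**2) + 18)*(-166) = ((2 + 2 + 4) + 18)*(-166) = (8 + 18)*(-166) = 26*(-166) = -4316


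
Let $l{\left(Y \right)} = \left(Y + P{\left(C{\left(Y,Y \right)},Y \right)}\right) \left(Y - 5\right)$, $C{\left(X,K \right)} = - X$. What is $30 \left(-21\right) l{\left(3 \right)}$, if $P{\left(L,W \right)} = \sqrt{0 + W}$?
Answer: $3780 + 1260 \sqrt{3} \approx 5962.4$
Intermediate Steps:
$P{\left(L,W \right)} = \sqrt{W}$
$l{\left(Y \right)} = \left(-5 + Y\right) \left(Y + \sqrt{Y}\right)$ ($l{\left(Y \right)} = \left(Y + \sqrt{Y}\right) \left(Y - 5\right) = \left(Y + \sqrt{Y}\right) \left(-5 + Y\right) = \left(-5 + Y\right) \left(Y + \sqrt{Y}\right)$)
$30 \left(-21\right) l{\left(3 \right)} = 30 \left(-21\right) \left(3^{2} + 3^{\frac{3}{2}} - 15 - 5 \sqrt{3}\right) = - 630 \left(9 + 3 \sqrt{3} - 15 - 5 \sqrt{3}\right) = - 630 \left(-6 - 2 \sqrt{3}\right) = 3780 + 1260 \sqrt{3}$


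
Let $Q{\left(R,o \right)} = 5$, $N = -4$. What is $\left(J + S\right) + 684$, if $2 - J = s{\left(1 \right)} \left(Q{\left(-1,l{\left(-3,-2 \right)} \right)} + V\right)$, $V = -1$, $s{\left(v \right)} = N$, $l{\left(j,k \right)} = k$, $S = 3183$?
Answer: $3885$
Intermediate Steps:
$s{\left(v \right)} = -4$
$J = 18$ ($J = 2 - - 4 \left(5 - 1\right) = 2 - \left(-4\right) 4 = 2 - -16 = 2 + 16 = 18$)
$\left(J + S\right) + 684 = \left(18 + 3183\right) + 684 = 3201 + 684 = 3885$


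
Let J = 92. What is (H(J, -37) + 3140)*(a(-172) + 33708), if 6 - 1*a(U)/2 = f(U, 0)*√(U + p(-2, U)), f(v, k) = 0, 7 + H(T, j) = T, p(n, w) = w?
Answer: 108747000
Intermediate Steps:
H(T, j) = -7 + T
a(U) = 12 (a(U) = 12 - 0*√(U + U) = 12 - 0*√(2*U) = 12 - 0*√2*√U = 12 - 2*0 = 12 + 0 = 12)
(H(J, -37) + 3140)*(a(-172) + 33708) = ((-7 + 92) + 3140)*(12 + 33708) = (85 + 3140)*33720 = 3225*33720 = 108747000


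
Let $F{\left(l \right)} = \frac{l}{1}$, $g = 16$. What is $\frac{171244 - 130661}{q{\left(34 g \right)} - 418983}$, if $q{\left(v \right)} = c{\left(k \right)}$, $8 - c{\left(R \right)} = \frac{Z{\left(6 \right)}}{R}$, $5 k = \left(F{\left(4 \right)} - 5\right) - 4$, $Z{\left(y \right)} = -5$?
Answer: $- \frac{40583}{418980} \approx -0.096861$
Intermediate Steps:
$F{\left(l \right)} = l$ ($F{\left(l \right)} = l 1 = l$)
$k = -1$ ($k = \frac{\left(4 - 5\right) - 4}{5} = \frac{-1 - 4}{5} = \frac{1}{5} \left(-5\right) = -1$)
$c{\left(R \right)} = 8 + \frac{5}{R}$ ($c{\left(R \right)} = 8 - - \frac{5}{R} = 8 + \frac{5}{R}$)
$q{\left(v \right)} = 3$ ($q{\left(v \right)} = 8 + \frac{5}{-1} = 8 + 5 \left(-1\right) = 8 - 5 = 3$)
$\frac{171244 - 130661}{q{\left(34 g \right)} - 418983} = \frac{171244 - 130661}{3 - 418983} = \frac{40583}{-418980} = 40583 \left(- \frac{1}{418980}\right) = - \frac{40583}{418980}$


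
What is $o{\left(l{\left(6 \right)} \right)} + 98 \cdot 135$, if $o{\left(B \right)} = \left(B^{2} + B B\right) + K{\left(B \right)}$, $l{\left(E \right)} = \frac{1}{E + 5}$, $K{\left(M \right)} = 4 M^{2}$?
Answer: $\frac{1600836}{121} \approx 13230.0$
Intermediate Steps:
$l{\left(E \right)} = \frac{1}{5 + E}$
$o{\left(B \right)} = 6 B^{2}$ ($o{\left(B \right)} = \left(B^{2} + B B\right) + 4 B^{2} = \left(B^{2} + B^{2}\right) + 4 B^{2} = 2 B^{2} + 4 B^{2} = 6 B^{2}$)
$o{\left(l{\left(6 \right)} \right)} + 98 \cdot 135 = 6 \left(\frac{1}{5 + 6}\right)^{2} + 98 \cdot 135 = 6 \left(\frac{1}{11}\right)^{2} + 13230 = \frac{6}{121} + 13230 = \frac{1600836}{121}$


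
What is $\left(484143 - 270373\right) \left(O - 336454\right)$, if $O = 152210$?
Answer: $-39385839880$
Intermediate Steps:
$\left(484143 - 270373\right) \left(O - 336454\right) = \left(484143 - 270373\right) \left(152210 - 336454\right) = 213770 \left(-184244\right) = -39385839880$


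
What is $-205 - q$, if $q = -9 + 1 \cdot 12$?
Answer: $-208$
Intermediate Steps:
$q = 3$ ($q = -9 + 12 = 3$)
$-205 - q = -205 - 3 = -208$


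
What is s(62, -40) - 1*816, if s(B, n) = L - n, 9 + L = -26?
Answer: -811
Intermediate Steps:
L = -35 (L = -9 - 26 = -35)
s(B, n) = -35 - n
s(62, -40) - 1*816 = (-35 - 1*(-40)) - 1*816 = (-35 + 40) - 816 = 5 - 816 = -811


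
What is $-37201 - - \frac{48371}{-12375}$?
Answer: $- \frac{460410746}{12375} \approx -37205.0$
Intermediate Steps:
$-37201 - - \frac{48371}{-12375} = -37201 - \left(-48371\right) \left(- \frac{1}{12375}\right) = -37201 - \frac{48371}{12375} = - \frac{460410746}{12375}$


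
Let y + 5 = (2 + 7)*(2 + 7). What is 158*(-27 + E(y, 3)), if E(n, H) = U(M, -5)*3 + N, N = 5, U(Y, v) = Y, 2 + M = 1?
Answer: -3950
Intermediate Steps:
M = -1 (M = -2 + 1 = -1)
y = 76 (y = -5 + (2 + 7)*(2 + 7) = -5 + 9*9 = -5 + 81 = 76)
E(n, H) = 2 (E(n, H) = -1*3 + 5 = -3 + 5 = 2)
158*(-27 + E(y, 3)) = 158*(-27 + 2) = 158*(-25) = -3950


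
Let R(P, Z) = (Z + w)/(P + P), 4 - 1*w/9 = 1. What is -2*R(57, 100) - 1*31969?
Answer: -1822360/57 ≈ -31971.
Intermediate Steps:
w = 27 (w = 36 - 9*1 = 36 - 9 = 27)
R(P, Z) = (27 + Z)/(2*P) (R(P, Z) = (Z + 27)/(P + P) = (27 + Z)/((2*P)) = (27 + Z)*(1/(2*P)) = (27 + Z)/(2*P))
-2*R(57, 100) - 1*31969 = -(27 + 100)/57 - 1*31969 = -127/57 - 31969 = -1822360/57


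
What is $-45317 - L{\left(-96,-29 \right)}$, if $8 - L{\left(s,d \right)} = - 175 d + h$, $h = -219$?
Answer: $-40469$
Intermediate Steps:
$L{\left(s,d \right)} = 227 + 175 d$ ($L{\left(s,d \right)} = 8 - \left(- 175 d - 219\right) = 8 - \left(-219 - 175 d\right) = 8 + \left(219 + 175 d\right) = 227 + 175 d$)
$-45317 - L{\left(-96,-29 \right)} = -45317 - \left(227 + 175 \left(-29\right)\right) = -45317 - \left(227 - 5075\right) = -45317 - -4848 = -45317 + 4848 = -40469$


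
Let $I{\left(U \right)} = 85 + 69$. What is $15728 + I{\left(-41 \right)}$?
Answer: $15882$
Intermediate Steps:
$I{\left(U \right)} = 154$
$15728 + I{\left(-41 \right)} = 15728 + 154 = 15882$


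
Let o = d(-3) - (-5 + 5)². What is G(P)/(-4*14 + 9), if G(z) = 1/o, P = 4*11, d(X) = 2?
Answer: -1/94 ≈ -0.010638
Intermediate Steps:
o = 2 (o = 2 - (-5 + 5)² = 2 - 1*0² = 2 - 1*0 = 2 + 0 = 2)
P = 44
G(z) = ½ (G(z) = 1/2 = ½)
G(P)/(-4*14 + 9) = 1/(2*(-4*14 + 9)) = 1/(2*(-56 + 9)) = (½)/(-47) = (½)*(-1/47) = -1/94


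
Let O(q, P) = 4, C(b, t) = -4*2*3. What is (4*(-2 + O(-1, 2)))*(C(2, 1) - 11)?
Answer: -280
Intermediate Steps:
C(b, t) = -24 (C(b, t) = -8*3 = -24)
(4*(-2 + O(-1, 2)))*(C(2, 1) - 11) = (4*(-2 + 4))*(-24 - 11) = (4*2)*(-35) = 8*(-35) = -280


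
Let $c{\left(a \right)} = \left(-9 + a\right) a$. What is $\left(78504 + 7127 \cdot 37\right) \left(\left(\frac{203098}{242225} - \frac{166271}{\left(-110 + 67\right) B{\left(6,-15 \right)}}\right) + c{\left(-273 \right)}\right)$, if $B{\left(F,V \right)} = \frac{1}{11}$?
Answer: $\frac{426006739175970267}{10415675} \approx 4.0901 \cdot 10^{10}$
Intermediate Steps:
$B{\left(F,V \right)} = \frac{1}{11}$
$c{\left(a \right)} = a \left(-9 + a\right)$
$\left(78504 + 7127 \cdot 37\right) \left(\left(\frac{203098}{242225} - \frac{166271}{\left(-110 + 67\right) B{\left(6,-15 \right)}}\right) + c{\left(-273 \right)}\right) = \left(78504 + 7127 \cdot 37\right) \left(\left(\frac{203098}{242225} - \frac{166271}{\left(-110 + 67\right) \frac{1}{11}}\right) - 273 \left(-9 - 273\right)\right) = \left(78504 + 263699\right) \left(\left(203098 \cdot \frac{1}{242225} - \frac{166271}{\left(-43\right) \frac{1}{11}}\right) - -76986\right) = 342203 \left(\left(\frac{203098}{242225} - \frac{166271}{- \frac{43}{11}}\right) + 76986\right) = 342203 \left(\left(\frac{203098}{242225} - - \frac{1828981}{43}\right) + 76986\right) = 342203 \left(\left(\frac{203098}{242225} + \frac{1828981}{43}\right) + 76986\right) = 342203 \left(\frac{443033655939}{10415675} + 76986\right) = 342203 \cdot \frac{1244894811489}{10415675} = \frac{426006739175970267}{10415675}$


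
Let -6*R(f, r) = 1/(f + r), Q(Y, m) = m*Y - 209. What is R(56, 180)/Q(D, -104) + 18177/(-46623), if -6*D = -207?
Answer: -32576513027/83556994632 ≈ -0.38987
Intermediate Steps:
D = 69/2 (D = -⅙*(-207) = 69/2 ≈ 34.500)
Q(Y, m) = -209 + Y*m (Q(Y, m) = Y*m - 209 = -209 + Y*m)
R(f, r) = -1/(6*(f + r))
R(56, 180)/Q(D, -104) + 18177/(-46623) = (-1/(6*56 + 6*180))/(-209 + (69/2)*(-104)) + 18177/(-46623) = (-1/(336 + 1080))/(-209 - 3588) + 18177*(-1/46623) = -1/1416/(-3797) - 6059/15541 = -1*1/1416*(-1/3797) - 6059/15541 = -1/1416*(-1/3797) - 6059/15541 = 1/5376552 - 6059/15541 = -32576513027/83556994632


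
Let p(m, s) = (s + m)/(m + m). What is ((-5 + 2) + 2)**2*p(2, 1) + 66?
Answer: 267/4 ≈ 66.750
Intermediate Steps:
p(m, s) = (m + s)/(2*m) (p(m, s) = (m + s)/((2*m)) = (m + s)*(1/(2*m)) = (m + s)/(2*m))
((-5 + 2) + 2)**2*p(2, 1) + 66 = ((-5 + 2) + 2)**2*((1/2)*(2 + 1)/2) + 66 = (-3 + 2)**2*((1/2)*(1/2)*3) + 66 = (-1)**2*(3/4) + 66 = 1*(3/4) + 66 = 3/4 + 66 = 267/4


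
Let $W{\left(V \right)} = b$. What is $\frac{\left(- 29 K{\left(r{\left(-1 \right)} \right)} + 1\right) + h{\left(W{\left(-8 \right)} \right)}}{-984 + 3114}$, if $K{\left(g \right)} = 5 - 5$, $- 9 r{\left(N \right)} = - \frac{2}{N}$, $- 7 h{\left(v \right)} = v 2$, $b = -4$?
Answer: $\frac{1}{994} \approx 0.001006$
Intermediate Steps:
$W{\left(V \right)} = -4$
$h{\left(v \right)} = - \frac{2 v}{7}$ ($h{\left(v \right)} = - \frac{v 2}{7} = - \frac{2 v}{7}$)
$r{\left(N \right)} = \frac{2}{9 N}$ ($r{\left(N \right)} = - \frac{\left(-2\right) \frac{1}{N}}{9} = \frac{2}{9 N}$)
$K{\left(g \right)} = 0$ ($K{\left(g \right)} = 5 - 5 = 0$)
$\frac{\left(- 29 K{\left(r{\left(-1 \right)} \right)} + 1\right) + h{\left(W{\left(-8 \right)} \right)}}{-984 + 3114} = \frac{\left(\left(-29\right) 0 + 1\right) - - \frac{8}{7}}{-984 + 3114} = \frac{\left(0 + 1\right) + \frac{8}{7}}{2130} = \left(1 + \frac{8}{7}\right) \frac{1}{2130} = \frac{15}{7} \cdot \frac{1}{2130} = \frac{1}{994}$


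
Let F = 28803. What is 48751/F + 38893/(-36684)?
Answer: 222715535/352203084 ≈ 0.63235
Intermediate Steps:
48751/F + 38893/(-36684) = 48751/28803 + 38893/(-36684) = 48751*(1/28803) + 38893*(-1/36684) = 48751/28803 - 38893/36684 = 222715535/352203084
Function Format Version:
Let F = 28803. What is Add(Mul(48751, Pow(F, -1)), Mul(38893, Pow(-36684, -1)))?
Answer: Rational(222715535, 352203084) ≈ 0.63235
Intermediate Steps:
Add(Mul(48751, Pow(F, -1)), Mul(38893, Pow(-36684, -1))) = Add(Mul(48751, Pow(28803, -1)), Mul(38893, Pow(-36684, -1))) = Add(Mul(48751, Rational(1, 28803)), Mul(38893, Rational(-1, 36684))) = Add(Rational(48751, 28803), Rational(-38893, 36684)) = Rational(222715535, 352203084)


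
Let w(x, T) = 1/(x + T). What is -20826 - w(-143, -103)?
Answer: -5123195/246 ≈ -20826.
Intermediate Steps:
w(x, T) = 1/(T + x)
-20826 - w(-143, -103) = -20826 - 1/(-103 - 143) = -20826 - 1/(-246) = -20826 - 1*(-1/246) = -20826 + 1/246 = -5123195/246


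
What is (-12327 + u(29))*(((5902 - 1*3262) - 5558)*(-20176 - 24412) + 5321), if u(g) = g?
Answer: -1600130965290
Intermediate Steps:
(-12327 + u(29))*(((5902 - 1*3262) - 5558)*(-20176 - 24412) + 5321) = (-12327 + 29)*(((5902 - 1*3262) - 5558)*(-20176 - 24412) + 5321) = -12298*(((5902 - 3262) - 5558)*(-44588) + 5321) = -12298*((2640 - 5558)*(-44588) + 5321) = -12298*(-2918*(-44588) + 5321) = -12298*(130107784 + 5321) = -12298*130113105 = -1600130965290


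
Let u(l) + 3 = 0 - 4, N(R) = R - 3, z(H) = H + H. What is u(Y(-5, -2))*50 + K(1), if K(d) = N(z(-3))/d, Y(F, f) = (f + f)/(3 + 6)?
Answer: -359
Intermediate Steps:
Y(F, f) = 2*f/9 (Y(F, f) = (2*f)/9 = (2*f)*(⅑) = 2*f/9)
z(H) = 2*H
N(R) = -3 + R
u(l) = -7 (u(l) = -3 + (0 - 4) = -3 - 4 = -7)
K(d) = -9/d (K(d) = (-3 + 2*(-3))/d = (-3 - 6)/d = -9/d)
u(Y(-5, -2))*50 + K(1) = -7*50 - 9/1 = -350 - 9*1 = -350 - 9 = -359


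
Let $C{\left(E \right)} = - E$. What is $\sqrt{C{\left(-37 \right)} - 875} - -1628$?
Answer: $1628 + i \sqrt{838} \approx 1628.0 + 28.948 i$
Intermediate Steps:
$\sqrt{C{\left(-37 \right)} - 875} - -1628 = \sqrt{\left(-1\right) \left(-37\right) - 875} - -1628 = \sqrt{37 - 875} + 1628 = \sqrt{-838} + 1628 = i \sqrt{838} + 1628 = 1628 + i \sqrt{838}$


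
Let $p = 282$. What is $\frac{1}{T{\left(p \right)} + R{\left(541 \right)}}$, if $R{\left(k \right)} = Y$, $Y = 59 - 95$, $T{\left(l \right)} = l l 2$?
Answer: $\frac{1}{159012} \approx 6.2888 \cdot 10^{-6}$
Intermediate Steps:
$T{\left(l \right)} = 2 l^{2}$ ($T{\left(l \right)} = l^{2} \cdot 2 = 2 l^{2}$)
$Y = -36$
$R{\left(k \right)} = -36$
$\frac{1}{T{\left(p \right)} + R{\left(541 \right)}} = \frac{1}{2 \cdot 282^{2} - 36} = \frac{1}{2 \cdot 79524 - 36} = \frac{1}{159048 - 36} = \frac{1}{159012}$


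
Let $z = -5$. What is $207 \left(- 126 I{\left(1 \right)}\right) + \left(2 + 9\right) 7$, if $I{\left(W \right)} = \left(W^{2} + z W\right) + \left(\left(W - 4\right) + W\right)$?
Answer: $156569$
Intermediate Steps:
$I{\left(W \right)} = -4 + W^{2} - 3 W$ ($I{\left(W \right)} = \left(W^{2} - 5 W\right) + \left(\left(W - 4\right) + W\right) = \left(W^{2} - 5 W\right) + \left(\left(-4 + W\right) + W\right) = \left(W^{2} - 5 W\right) + \left(-4 + 2 W\right) = -4 + W^{2} - 3 W$)
$207 \left(- 126 I{\left(1 \right)}\right) + \left(2 + 9\right) 7 = 207 \left(- 126 \left(-4 + 1^{2} - 3\right)\right) + \left(2 + 9\right) 7 = 207 \left(- 126 \left(-4 + 1 - 3\right)\right) + 11 \cdot 7 = 207 \left(\left(-126\right) \left(-6\right)\right) + 77 = 207 \cdot 756 + 77 = 156492 + 77 = 156569$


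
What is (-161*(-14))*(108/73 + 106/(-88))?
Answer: 995141/1606 ≈ 619.64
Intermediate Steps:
(-161*(-14))*(108/73 + 106/(-88)) = 2254*(108*(1/73) + 106*(-1/88)) = 2254*(108/73 - 53/44) = 2254*(883/3212) = 995141/1606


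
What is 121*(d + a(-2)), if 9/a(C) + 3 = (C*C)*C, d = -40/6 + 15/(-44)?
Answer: -11363/12 ≈ -946.92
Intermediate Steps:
d = -925/132 (d = -40*⅙ + 15*(-1/44) = -20/3 - 15/44 = -925/132 ≈ -7.0076)
a(C) = 9/(-3 + C³) (a(C) = 9/(-3 + (C*C)*C) = 9/(-3 + C²*C) = 9/(-3 + C³))
121*(d + a(-2)) = 121*(-925/132 + 9/(-3 + (-2)³)) = 121*(-925/132 + 9/(-3 - 8)) = 121*(-925/132 + 9/(-11)) = 121*(-925/132 + 9*(-1/11)) = 121*(-925/132 - 9/11) = 121*(-1033/132) = -11363/12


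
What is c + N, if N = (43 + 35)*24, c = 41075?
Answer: 42947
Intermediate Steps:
N = 1872 (N = 78*24 = 1872)
c + N = 41075 + 1872 = 42947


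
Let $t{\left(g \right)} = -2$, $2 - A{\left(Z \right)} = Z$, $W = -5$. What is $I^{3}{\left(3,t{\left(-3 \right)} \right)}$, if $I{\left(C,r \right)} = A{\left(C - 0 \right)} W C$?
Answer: $3375$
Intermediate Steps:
$A{\left(Z \right)} = 2 - Z$
$I{\left(C,r \right)} = C \left(-10 + 5 C\right)$ ($I{\left(C,r \right)} = \left(2 - \left(C - 0\right)\right) \left(-5\right) C = \left(2 - \left(C + 0\right)\right) \left(-5\right) C = \left(2 - C\right) \left(-5\right) C = \left(-10 + 5 C\right) C = C \left(-10 + 5 C\right)$)
$I^{3}{\left(3,t{\left(-3 \right)} \right)} = \left(5 \cdot 3 \left(-2 + 3\right)\right)^{3} = \left(5 \cdot 3 \cdot 1\right)^{3} = 15^{3} = 3375$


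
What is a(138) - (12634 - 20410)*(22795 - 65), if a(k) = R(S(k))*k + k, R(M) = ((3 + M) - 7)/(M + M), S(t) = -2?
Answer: 176748825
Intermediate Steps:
R(M) = (-4 + M)/(2*M) (R(M) = (-4 + M)/((2*M)) = (-4 + M)*(1/(2*M)) = (-4 + M)/(2*M))
a(k) = 5*k/2 (a(k) = ((1/2)*(-4 - 2)/(-2))*k + k = ((1/2)*(-1/2)*(-6))*k + k = 3*k/2 + k = 5*k/2)
a(138) - (12634 - 20410)*(22795 - 65) = (5/2)*138 - (12634 - 20410)*(22795 - 65) = 345 - (-7776)*22730 = 345 - 1*(-176748480) = 345 + 176748480 = 176748825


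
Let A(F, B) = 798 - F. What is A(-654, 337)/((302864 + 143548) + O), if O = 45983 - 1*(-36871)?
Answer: 242/88211 ≈ 0.0027434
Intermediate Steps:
O = 82854 (O = 45983 + 36871 = 82854)
A(-654, 337)/((302864 + 143548) + O) = (798 - 1*(-654))/((302864 + 143548) + 82854) = (798 + 654)/(446412 + 82854) = 1452/529266 = 1452*(1/529266) = 242/88211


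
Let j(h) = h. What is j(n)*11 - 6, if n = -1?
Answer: -17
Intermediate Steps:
j(n)*11 - 6 = -1*11 - 6 = -11 - 6 = -17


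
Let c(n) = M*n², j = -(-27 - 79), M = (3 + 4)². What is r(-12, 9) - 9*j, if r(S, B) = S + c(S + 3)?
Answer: 3003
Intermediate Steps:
M = 49 (M = 7² = 49)
j = 106 (j = -1*(-106) = 106)
c(n) = 49*n²
r(S, B) = S + 49*(3 + S)² (r(S, B) = S + 49*(S + 3)² = S + 49*(3 + S)²)
r(-12, 9) - 9*j = (-12 + 49*(3 - 12)²) - 9*106 = (-12 + 49*(-9)²) - 954 = (-12 + 49*81) - 954 = (-12 + 3969) - 954 = 3957 - 954 = 3003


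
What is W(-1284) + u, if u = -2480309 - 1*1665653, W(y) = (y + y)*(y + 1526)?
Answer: -4767418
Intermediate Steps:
W(y) = 2*y*(1526 + y) (W(y) = (2*y)*(1526 + y) = 2*y*(1526 + y))
u = -4145962 (u = -2480309 - 1665653 = -4145962)
W(-1284) + u = 2*(-1284)*(1526 - 1284) - 4145962 = 2*(-1284)*242 - 4145962 = -621456 - 4145962 = -4767418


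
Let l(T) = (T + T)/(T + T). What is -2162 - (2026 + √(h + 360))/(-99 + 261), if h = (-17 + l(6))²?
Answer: -176135/81 - √154/81 ≈ -2174.7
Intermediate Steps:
l(T) = 1 (l(T) = (2*T)/((2*T)) = (2*T)*(1/(2*T)) = 1)
h = 256 (h = (-17 + 1)² = (-16)² = 256)
-2162 - (2026 + √(h + 360))/(-99 + 261) = -2162 - (2026 + √(256 + 360))/(-99 + 261) = -2162 - (2026 + √616)/162 = -2162 - (2026 + 2*√154)/162 = -2162 - (1013/81 + √154/81) = -2162 + (-1013/81 - √154/81) = -176135/81 - √154/81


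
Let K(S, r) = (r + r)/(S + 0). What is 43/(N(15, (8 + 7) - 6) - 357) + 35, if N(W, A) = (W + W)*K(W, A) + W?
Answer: 10667/306 ≈ 34.859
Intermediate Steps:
K(S, r) = 2*r/S (K(S, r) = (2*r)/S = 2*r/S)
N(W, A) = W + 4*A (N(W, A) = (W + W)*(2*A/W) + W = (2*W)*(2*A/W) + W = 4*A + W = W + 4*A)
43/(N(15, (8 + 7) - 6) - 357) + 35 = 43/((15 + 4*((8 + 7) - 6)) - 357) + 35 = 43/((15 + 4*(15 - 6)) - 357) + 35 = 43/((15 + 4*9) - 357) + 35 = 43/((15 + 36) - 357) + 35 = 43/(51 - 357) + 35 = 43/(-306) + 35 = 43*(-1/306) + 35 = -43/306 + 35 = 10667/306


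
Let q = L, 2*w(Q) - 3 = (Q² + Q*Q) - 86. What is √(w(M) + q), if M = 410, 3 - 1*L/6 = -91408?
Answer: √2866098/2 ≈ 846.48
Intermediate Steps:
L = 548466 (L = 18 - 6*(-91408) = 18 + 548448 = 548466)
w(Q) = -83/2 + Q² (w(Q) = 3/2 + ((Q² + Q*Q) - 86)/2 = 3/2 + ((Q² + Q²) - 86)/2 = 3/2 + (2*Q² - 86)/2 = 3/2 + (-86 + 2*Q²)/2 = 3/2 + (-43 + Q²) = -83/2 + Q²)
q = 548466
√(w(M) + q) = √((-83/2 + 410²) + 548466) = √((-83/2 + 168100) + 548466) = √(336117/2 + 548466) = √(1433049/2) = √2866098/2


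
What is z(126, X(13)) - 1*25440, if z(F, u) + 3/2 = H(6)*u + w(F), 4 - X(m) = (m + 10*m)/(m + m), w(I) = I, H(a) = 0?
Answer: -50631/2 ≈ -25316.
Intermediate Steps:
X(m) = -3/2 (X(m) = 4 - (m + 10*m)/(m + m) = 4 - 11*m/(2*m) = 4 - 11*m*1/(2*m) = 4 - 1*11/2 = 4 - 11/2 = -3/2)
z(F, u) = -3/2 + F (z(F, u) = -3/2 + (0*u + F) = -3/2 + (0 + F) = -3/2 + F)
z(126, X(13)) - 1*25440 = (-3/2 + 126) - 1*25440 = 249/2 - 25440 = -50631/2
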